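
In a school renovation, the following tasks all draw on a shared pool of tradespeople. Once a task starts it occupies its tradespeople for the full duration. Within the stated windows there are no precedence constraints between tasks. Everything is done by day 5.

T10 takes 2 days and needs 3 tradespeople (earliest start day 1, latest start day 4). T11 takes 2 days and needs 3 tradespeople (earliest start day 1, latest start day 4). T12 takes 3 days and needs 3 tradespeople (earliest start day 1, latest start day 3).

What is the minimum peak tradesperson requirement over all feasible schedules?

Early-start (T10@1, T11@1, T12@1) gives peak 9: d1:9  d2:9  d3:3  d4:0  d5:0.
Shift T12→3.
Schedule T10@1, T11@1, T12@3: d1:6  d2:6  d3:3  d4:3  d5:3 — peak 6.

6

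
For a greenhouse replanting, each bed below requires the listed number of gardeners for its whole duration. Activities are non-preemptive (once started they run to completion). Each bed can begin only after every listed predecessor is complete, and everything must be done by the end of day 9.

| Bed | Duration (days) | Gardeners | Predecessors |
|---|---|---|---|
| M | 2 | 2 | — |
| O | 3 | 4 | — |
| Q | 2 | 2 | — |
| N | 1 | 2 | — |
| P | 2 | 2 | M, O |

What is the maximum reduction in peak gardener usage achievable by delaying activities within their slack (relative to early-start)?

Early-start peak: d1:10  d2:8  d3:4  d4:2  d5:2  d6:0  d7:0  d8:0  d9:0 ⇒ 10.
Leveled (M@1, O@3, Q@1, N@6, P@6): d1:4  d2:4  d3:4  d4:4  d5:4  d6:4  d7:2  d8:0  d9:0 ⇒ 4.
Reduction 10 − 4 = 6.

6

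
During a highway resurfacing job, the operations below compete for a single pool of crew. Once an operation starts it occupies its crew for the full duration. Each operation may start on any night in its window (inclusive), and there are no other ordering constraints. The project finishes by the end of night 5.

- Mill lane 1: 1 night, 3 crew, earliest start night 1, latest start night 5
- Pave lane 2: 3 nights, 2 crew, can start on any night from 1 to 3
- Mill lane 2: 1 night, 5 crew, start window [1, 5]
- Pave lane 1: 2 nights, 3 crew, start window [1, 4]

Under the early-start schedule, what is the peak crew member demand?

13

Early-start schedule: Mill lane 1@1, Pave lane 2@1, Mill lane 2@1, Pave lane 1@1.
Load per night: night 1: 13, night 2: 5, night 3: 2, night 4: 0, night 5: 0.
Peak is 13.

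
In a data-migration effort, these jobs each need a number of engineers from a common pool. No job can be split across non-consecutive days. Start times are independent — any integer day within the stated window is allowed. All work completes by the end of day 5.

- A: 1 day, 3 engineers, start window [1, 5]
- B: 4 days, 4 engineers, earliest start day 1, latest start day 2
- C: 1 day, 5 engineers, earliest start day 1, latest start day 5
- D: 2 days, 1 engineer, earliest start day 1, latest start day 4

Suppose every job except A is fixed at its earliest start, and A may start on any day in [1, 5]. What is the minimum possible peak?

10

A@1: d1:13  d2:5  d3:4  d4:4  d5:0 → peak 13
A@2: d1:10  d2:8  d3:4  d4:4  d5:0 → peak 10
A@3: d1:10  d2:5  d3:7  d4:4  d5:0 → peak 10
A@4: d1:10  d2:5  d3:4  d4:7  d5:0 → peak 10
A@5: d1:10  d2:5  d3:4  d4:4  d5:3 → peak 10
Best is A@2, peak 10.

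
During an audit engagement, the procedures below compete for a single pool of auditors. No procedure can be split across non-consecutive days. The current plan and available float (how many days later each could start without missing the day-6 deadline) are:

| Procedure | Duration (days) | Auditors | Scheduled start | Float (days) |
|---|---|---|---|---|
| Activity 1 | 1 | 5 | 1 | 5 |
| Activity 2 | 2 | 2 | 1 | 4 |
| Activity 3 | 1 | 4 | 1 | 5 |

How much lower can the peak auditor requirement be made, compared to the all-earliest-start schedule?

Early-start peak: d1:11  d2:2  d3:0  d4:0  d5:0  d6:0 ⇒ 11.
Leveled (Activity 1@1, Activity 2@2, Activity 3@4): d1:5  d2:2  d3:2  d4:4  d5:0  d6:0 ⇒ 5.
Reduction 11 − 5 = 6.

6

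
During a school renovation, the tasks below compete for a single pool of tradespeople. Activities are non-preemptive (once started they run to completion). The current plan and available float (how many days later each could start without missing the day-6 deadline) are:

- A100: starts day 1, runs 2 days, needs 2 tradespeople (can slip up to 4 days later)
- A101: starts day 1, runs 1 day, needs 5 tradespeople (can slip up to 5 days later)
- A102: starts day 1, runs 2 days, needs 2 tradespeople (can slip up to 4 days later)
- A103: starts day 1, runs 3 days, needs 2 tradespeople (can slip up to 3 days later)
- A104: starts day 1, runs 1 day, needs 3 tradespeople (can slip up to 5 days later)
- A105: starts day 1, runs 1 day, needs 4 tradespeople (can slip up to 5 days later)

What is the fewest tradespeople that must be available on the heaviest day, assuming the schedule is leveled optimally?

5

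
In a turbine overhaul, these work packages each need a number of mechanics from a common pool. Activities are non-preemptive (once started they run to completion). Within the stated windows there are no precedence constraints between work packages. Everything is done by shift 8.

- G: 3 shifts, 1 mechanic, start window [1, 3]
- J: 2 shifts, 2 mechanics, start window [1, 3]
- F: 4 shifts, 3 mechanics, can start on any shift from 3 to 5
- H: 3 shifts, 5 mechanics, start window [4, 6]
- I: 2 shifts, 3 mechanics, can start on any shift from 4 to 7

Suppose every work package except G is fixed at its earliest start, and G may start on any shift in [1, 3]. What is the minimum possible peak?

11

G@1: s1:3  s2:3  s3:4  s4:11  s5:11  s6:8  s7:0  s8:0 → peak 11
G@2: s1:2  s2:3  s3:4  s4:12  s5:11  s6:8  s7:0  s8:0 → peak 12
G@3: s1:2  s2:2  s3:4  s4:12  s5:12  s6:8  s7:0  s8:0 → peak 12
Best is G@1, peak 11.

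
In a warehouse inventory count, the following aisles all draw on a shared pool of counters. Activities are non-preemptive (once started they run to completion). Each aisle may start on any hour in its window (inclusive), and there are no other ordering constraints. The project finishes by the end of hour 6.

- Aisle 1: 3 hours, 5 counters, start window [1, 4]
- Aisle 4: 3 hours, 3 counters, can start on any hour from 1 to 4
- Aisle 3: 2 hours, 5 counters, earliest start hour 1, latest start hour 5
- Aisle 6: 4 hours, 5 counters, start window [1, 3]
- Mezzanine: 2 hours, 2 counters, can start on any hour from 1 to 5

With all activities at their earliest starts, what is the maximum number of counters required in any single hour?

Early-start schedule: Aisle 1@1, Aisle 4@1, Aisle 3@1, Aisle 6@1, Mezzanine@1.
Load per hour: hour 1: 20, hour 2: 20, hour 3: 13, hour 4: 5, hour 5: 0, hour 6: 0.
Peak is 20.

20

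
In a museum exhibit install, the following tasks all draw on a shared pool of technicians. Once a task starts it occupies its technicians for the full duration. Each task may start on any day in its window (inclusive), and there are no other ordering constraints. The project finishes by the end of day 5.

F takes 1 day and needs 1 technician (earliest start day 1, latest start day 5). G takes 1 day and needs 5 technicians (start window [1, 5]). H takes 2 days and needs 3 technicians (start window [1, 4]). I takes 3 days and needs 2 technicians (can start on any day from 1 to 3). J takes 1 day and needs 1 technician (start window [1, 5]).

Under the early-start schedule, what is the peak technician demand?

Early-start schedule: F@1, G@1, H@1, I@1, J@1.
Load per day: day 1: 12, day 2: 5, day 3: 2, day 4: 0, day 5: 0.
Peak is 12.

12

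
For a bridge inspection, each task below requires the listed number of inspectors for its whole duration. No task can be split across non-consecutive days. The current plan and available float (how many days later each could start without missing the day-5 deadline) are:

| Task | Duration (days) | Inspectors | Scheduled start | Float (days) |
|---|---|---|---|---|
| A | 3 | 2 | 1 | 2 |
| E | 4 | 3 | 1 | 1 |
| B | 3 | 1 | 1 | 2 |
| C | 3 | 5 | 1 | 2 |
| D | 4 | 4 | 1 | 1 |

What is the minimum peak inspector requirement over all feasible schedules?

15

Schedule A@1, E@1, B@1, C@1, D@1: d1:15  d2:15  d3:15  d4:7  d5:0 — peak 15.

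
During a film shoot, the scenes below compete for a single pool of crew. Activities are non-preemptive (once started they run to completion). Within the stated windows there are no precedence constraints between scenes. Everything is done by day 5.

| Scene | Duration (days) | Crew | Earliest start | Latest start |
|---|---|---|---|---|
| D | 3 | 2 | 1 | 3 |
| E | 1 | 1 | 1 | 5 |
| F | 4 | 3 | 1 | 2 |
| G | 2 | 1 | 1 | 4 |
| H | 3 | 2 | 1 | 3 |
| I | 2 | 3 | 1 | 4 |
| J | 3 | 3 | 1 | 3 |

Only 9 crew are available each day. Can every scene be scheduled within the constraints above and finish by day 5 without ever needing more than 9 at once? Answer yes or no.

no

The minimum achievable peak is 10; 9 < 10, so no feasible schedule stays within the cap.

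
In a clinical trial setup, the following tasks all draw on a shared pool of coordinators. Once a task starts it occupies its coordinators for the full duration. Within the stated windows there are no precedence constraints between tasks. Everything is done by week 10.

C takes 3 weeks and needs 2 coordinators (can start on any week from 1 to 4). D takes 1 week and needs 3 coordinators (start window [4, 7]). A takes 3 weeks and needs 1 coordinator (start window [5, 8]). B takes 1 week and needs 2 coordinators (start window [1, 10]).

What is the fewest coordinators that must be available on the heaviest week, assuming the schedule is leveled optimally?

3

Early-start (C@1, D@4, A@5, B@1) gives peak 4: w1:4  w2:2  w3:2  w4:3  w5:1  w6:1  w7:1  w8:0  w9:0  w10:0.
Shift B→5.
Schedule C@1, D@4, A@5, B@5: w1:2  w2:2  w3:2  w4:3  w5:3  w6:1  w7:1  w8:0  w9:0  w10:0 — peak 3.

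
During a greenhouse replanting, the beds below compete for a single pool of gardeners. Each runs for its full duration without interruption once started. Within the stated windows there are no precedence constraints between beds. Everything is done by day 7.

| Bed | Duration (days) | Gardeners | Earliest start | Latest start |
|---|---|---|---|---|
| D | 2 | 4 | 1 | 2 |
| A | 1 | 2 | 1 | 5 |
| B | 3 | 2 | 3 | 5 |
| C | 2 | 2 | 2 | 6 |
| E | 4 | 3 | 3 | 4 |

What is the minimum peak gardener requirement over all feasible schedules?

5

Early-start (D@1, A@1, B@3, C@2, E@3) gives peak 7: d1:6  d2:6  d3:7  d4:5  d5:5  d6:3  d7:0.
Shift A→3, C→6, E→4.
Schedule D@1, A@3, B@3, C@6, E@4: d1:4  d2:4  d3:4  d4:5  d5:5  d6:5  d7:5 — peak 5.
Total gardener-days = 32 over 7 days ⇒ peak ≥ ⌈32/7⌉ = 5, so 5 is optimal.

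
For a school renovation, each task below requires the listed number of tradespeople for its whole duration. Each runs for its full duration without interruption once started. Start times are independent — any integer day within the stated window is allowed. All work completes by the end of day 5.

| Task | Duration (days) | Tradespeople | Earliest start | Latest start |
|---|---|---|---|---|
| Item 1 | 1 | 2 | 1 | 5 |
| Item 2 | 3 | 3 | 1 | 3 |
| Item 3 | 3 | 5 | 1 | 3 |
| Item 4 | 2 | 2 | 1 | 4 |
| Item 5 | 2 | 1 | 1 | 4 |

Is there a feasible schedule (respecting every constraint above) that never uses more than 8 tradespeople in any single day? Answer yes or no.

yes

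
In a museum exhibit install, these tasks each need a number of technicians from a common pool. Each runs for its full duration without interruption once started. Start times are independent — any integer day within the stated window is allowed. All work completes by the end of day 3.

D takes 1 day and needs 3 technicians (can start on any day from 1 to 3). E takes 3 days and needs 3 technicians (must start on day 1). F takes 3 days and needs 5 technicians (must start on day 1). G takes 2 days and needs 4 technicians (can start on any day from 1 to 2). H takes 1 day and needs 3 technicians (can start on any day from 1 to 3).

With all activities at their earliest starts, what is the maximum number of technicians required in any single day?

Early-start schedule: D@1, E@1, F@1, G@1, H@1.
Load per day: day 1: 18, day 2: 12, day 3: 8.
Peak is 18.

18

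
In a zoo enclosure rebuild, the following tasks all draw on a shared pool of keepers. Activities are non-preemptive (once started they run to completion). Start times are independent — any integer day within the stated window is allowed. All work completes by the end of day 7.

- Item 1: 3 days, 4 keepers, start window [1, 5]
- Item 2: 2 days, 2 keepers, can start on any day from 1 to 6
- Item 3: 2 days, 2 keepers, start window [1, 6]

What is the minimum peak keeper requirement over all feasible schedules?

Early-start (Item 1@1, Item 2@1, Item 3@1) gives peak 8: d1:8  d2:8  d3:4  d4:0  d5:0  d6:0  d7:0.
Shift Item 2→4, Item 3→4.
Schedule Item 1@1, Item 2@4, Item 3@4: d1:4  d2:4  d3:4  d4:4  d5:4  d6:0  d7:0 — peak 4.

4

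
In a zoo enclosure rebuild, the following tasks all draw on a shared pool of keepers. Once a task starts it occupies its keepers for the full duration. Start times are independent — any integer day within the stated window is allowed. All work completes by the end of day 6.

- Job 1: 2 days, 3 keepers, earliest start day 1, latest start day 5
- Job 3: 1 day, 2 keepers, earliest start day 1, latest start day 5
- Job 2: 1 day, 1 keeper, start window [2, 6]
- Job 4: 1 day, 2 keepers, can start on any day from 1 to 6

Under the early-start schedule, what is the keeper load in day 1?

7

At early start, day 1 has: Job 1, Job 3, Job 4.
Demand: 3 + 2 + 2 = 7.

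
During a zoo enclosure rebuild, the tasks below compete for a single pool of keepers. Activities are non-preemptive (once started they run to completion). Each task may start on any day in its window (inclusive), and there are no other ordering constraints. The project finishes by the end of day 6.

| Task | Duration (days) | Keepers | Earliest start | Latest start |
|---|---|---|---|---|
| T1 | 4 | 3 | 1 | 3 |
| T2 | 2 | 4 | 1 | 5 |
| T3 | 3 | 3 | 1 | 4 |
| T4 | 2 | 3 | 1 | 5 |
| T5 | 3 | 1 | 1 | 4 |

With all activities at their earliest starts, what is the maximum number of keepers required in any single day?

14

Early-start schedule: T1@1, T2@1, T3@1, T4@1, T5@1.
Load per day: day 1: 14, day 2: 14, day 3: 7, day 4: 3, day 5: 0, day 6: 0.
Peak is 14.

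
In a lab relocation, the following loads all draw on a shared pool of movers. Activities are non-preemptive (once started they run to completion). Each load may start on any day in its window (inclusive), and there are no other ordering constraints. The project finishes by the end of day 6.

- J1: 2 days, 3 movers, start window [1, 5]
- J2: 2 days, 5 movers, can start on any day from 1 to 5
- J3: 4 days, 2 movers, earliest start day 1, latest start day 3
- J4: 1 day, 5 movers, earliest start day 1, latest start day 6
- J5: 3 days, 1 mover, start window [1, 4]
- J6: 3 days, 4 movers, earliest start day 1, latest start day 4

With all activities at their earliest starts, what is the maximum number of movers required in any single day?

20

Early-start schedule: J1@1, J2@1, J3@1, J4@1, J5@1, J6@1.
Load per day: day 1: 20, day 2: 15, day 3: 7, day 4: 2, day 5: 0, day 6: 0.
Peak is 20.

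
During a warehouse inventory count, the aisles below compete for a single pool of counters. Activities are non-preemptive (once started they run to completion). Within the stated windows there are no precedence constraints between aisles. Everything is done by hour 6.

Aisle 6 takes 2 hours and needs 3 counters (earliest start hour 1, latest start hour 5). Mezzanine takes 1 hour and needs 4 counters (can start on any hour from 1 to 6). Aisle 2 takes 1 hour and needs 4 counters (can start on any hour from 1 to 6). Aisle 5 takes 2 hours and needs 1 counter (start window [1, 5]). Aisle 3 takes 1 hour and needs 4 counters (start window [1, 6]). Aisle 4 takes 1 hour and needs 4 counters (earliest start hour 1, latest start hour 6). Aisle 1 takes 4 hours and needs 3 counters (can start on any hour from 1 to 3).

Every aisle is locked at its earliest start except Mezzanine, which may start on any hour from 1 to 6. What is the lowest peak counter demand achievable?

Mezzanine@1: h1:23  h2:7  h3:3  h4:3  h5:0  h6:0 → peak 23
Mezzanine@2: h1:19  h2:11  h3:3  h4:3  h5:0  h6:0 → peak 19
Mezzanine@3: h1:19  h2:7  h3:7  h4:3  h5:0  h6:0 → peak 19
Mezzanine@4: h1:19  h2:7  h3:3  h4:7  h5:0  h6:0 → peak 19
Mezzanine@5: h1:19  h2:7  h3:3  h4:3  h5:4  h6:0 → peak 19
Mezzanine@6: h1:19  h2:7  h3:3  h4:3  h5:0  h6:4 → peak 19
Best is Mezzanine@2, peak 19.

19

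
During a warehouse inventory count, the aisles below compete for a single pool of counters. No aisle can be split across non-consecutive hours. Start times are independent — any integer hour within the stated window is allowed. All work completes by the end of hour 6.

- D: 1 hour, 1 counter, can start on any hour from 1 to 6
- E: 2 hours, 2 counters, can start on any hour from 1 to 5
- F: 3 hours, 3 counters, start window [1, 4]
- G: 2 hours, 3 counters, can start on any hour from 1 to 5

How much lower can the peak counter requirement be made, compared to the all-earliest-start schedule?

4

Early-start peak: h1:9  h2:8  h3:3  h4:0  h5:0  h6:0 ⇒ 9.
Leveled (D@1, E@1, F@2, G@5): h1:3  h2:5  h3:3  h4:3  h5:3  h6:3 ⇒ 5.
Reduction 9 − 5 = 4.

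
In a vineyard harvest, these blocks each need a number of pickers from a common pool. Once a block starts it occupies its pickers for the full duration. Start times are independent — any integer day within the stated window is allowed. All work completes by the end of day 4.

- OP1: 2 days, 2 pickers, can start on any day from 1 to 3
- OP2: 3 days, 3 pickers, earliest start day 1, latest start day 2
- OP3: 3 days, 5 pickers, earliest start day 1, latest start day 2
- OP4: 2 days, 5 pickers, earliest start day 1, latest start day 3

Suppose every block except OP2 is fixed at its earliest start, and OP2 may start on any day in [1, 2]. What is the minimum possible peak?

OP2@1: d1:15  d2:15  d3:8  d4:0 → peak 15
OP2@2: d1:12  d2:15  d3:8  d4:3 → peak 15
Best is OP2@1, peak 15.

15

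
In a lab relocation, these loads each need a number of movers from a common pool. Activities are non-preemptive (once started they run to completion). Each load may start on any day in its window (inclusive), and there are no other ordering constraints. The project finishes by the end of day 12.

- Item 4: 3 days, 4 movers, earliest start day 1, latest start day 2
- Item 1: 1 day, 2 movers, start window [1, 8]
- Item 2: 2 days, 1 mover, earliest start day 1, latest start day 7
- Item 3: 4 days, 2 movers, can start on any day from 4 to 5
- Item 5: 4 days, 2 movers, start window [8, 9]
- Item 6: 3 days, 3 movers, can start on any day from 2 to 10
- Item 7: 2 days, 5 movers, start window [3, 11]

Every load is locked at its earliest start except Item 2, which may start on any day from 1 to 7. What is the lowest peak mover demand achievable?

12

Item 2@1: d1:7  d2:8  d3:12  d4:10  d5:2  d6:2  d7:2  d8:2  d9:2  d10:2  d11:2  d12:0 → peak 12
Item 2@2: d1:6  d2:8  d3:13  d4:10  d5:2  d6:2  d7:2  d8:2  d9:2  d10:2  d11:2  d12:0 → peak 13
Item 2@3: d1:6  d2:7  d3:13  d4:11  d5:2  d6:2  d7:2  d8:2  d9:2  d10:2  d11:2  d12:0 → peak 13
Item 2@4: d1:6  d2:7  d3:12  d4:11  d5:3  d6:2  d7:2  d8:2  d9:2  d10:2  d11:2  d12:0 → peak 12
Item 2@5: d1:6  d2:7  d3:12  d4:10  d5:3  d6:3  d7:2  d8:2  d9:2  d10:2  d11:2  d12:0 → peak 12
Item 2@6: d1:6  d2:7  d3:12  d4:10  d5:2  d6:3  d7:3  d8:2  d9:2  d10:2  d11:2  d12:0 → peak 12
Item 2@7: d1:6  d2:7  d3:12  d4:10  d5:2  d6:2  d7:3  d8:3  d9:2  d10:2  d11:2  d12:0 → peak 12
Best is Item 2@1, peak 12.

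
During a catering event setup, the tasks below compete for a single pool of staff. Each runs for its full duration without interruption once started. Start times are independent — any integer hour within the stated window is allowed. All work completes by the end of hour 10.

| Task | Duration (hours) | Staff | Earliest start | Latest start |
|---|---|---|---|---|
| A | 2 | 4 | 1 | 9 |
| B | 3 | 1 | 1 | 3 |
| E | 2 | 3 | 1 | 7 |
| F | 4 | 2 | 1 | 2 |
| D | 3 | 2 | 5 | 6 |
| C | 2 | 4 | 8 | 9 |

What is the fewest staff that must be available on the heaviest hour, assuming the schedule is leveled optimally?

Early-start (A@1, B@1, E@1, F@1, D@5, C@8) gives peak 10: h1:10  h2:10  h3:3  h4:2  h5:2  h6:2  h7:2  h8:4  h9:4  h10:0.
Shift B→3, E→3.
Schedule A@1, B@3, E@3, F@1, D@5, C@8: h1:6  h2:6  h3:6  h4:6  h5:3  h6:2  h7:2  h8:4  h9:4  h10:0 — peak 6.

6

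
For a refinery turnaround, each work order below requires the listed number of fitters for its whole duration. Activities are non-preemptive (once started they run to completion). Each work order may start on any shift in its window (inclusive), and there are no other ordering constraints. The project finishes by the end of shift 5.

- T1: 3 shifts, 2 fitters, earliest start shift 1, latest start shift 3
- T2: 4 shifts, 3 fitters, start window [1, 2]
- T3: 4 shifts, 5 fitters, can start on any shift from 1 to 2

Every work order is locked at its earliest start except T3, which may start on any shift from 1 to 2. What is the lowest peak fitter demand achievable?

10

T3@1: s1:10  s2:10  s3:10  s4:8  s5:0 → peak 10
T3@2: s1:5  s2:10  s3:10  s4:8  s5:5 → peak 10
Best is T3@1, peak 10.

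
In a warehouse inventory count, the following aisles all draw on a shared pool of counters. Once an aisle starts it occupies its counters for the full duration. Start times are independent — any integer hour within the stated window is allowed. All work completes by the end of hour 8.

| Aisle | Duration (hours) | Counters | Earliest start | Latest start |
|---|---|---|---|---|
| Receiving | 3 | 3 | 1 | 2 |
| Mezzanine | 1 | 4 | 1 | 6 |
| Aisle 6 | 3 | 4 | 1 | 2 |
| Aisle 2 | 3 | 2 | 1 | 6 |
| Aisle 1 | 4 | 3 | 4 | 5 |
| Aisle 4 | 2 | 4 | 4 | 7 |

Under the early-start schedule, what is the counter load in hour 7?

At early start, hour 7 has: Aisle 1.
Demand: 3 = 3.

3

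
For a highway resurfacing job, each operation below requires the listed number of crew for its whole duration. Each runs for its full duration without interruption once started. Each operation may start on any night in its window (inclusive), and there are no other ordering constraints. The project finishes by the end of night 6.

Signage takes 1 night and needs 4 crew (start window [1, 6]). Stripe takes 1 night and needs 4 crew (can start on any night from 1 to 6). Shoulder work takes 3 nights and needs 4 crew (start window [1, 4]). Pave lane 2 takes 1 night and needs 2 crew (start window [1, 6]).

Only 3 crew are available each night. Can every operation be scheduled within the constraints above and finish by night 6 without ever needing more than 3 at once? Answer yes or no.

Total crew member-nights = 22; over 6 nights the average is 22/6 > 3, so some night must exceed 3.

no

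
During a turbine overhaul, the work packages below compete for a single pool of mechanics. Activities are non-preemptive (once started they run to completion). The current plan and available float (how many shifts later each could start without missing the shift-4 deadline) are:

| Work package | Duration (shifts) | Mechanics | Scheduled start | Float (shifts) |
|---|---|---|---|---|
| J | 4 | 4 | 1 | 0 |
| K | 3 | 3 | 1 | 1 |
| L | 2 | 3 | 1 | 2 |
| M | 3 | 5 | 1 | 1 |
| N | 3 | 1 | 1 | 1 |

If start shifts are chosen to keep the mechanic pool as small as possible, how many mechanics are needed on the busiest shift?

16

Schedule J@1, K@1, L@1, M@1, N@1: s1:16  s2:16  s3:13  s4:4 — peak 16.
No arrangement of the 24 feasible schedules does better.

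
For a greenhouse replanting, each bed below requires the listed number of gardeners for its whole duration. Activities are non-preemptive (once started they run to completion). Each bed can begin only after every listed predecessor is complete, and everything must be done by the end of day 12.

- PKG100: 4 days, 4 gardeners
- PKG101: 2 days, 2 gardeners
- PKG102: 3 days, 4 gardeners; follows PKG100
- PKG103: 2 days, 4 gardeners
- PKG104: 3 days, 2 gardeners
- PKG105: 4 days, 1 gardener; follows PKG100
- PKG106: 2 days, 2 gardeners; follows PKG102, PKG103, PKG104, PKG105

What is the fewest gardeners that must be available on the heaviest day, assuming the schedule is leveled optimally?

Early-start (PKG100@1, PKG101@1, PKG102@5, PKG103@1, PKG104@1, PKG105@5, PKG106@9) gives peak 12: d1:12  d2:12  d3:6  d4:4  d5:5  d6:5  d7:5  d8:1  d9:2  d10:2  d11:0  d12:0.
Shift PKG103→8, PKG104→3, PKG105→6, PKG106→10.
Schedule PKG100@1, PKG101@1, PKG102@5, PKG103@8, PKG104@3, PKG105@6, PKG106@10: d1:6  d2:6  d3:6  d4:6  d5:6  d6:5  d7:5  d8:5  d9:5  d10:2  d11:2  d12:0 — peak 6.

6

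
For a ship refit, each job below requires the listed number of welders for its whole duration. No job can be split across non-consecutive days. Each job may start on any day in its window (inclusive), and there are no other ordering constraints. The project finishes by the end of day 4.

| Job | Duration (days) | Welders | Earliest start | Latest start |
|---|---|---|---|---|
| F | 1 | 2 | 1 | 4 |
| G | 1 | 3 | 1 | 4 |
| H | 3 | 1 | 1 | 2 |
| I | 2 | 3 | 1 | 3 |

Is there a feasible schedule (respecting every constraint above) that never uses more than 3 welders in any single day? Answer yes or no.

no

Total welder-days = 14; over 4 days the average is 14/4 > 3, so some day must exceed 3.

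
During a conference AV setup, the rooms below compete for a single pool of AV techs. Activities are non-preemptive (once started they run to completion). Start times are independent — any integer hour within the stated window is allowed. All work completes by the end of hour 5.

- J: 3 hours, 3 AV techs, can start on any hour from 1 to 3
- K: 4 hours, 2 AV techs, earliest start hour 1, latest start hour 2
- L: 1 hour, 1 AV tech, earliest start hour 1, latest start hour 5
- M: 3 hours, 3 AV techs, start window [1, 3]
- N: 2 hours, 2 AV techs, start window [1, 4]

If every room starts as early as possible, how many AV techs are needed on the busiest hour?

11

Early-start schedule: J@1, K@1, L@1, M@1, N@1.
Load per hour: hour 1: 11, hour 2: 10, hour 3: 8, hour 4: 2, hour 5: 0.
Peak is 11.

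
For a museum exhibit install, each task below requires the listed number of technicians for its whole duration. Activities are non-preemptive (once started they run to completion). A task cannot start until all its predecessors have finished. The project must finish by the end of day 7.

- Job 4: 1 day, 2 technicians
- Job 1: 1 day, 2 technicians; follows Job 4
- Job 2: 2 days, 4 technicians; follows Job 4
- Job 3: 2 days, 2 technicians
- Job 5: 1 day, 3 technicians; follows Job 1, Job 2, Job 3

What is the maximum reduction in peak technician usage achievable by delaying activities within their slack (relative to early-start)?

4

Early-start peak: d1:4  d2:8  d3:4  d4:3  d5:0  d6:0  d7:0 ⇒ 8.
Leveled (Job 4@1, Job 1@2, Job 2@3, Job 3@1, Job 5@5): d1:4  d2:4  d3:4  d4:4  d5:3  d6:0  d7:0 ⇒ 4.
Reduction 8 − 4 = 4.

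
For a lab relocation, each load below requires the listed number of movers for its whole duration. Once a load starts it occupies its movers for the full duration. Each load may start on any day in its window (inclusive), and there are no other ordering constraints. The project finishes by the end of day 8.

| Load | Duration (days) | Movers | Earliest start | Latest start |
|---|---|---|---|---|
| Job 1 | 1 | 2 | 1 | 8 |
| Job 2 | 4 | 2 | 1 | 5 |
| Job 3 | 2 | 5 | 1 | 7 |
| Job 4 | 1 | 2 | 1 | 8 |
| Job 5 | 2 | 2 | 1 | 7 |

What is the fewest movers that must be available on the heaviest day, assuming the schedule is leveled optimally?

5

Early-start (Job 1@1, Job 2@1, Job 3@1, Job 4@1, Job 5@1) gives peak 13: d1:13  d2:9  d3:2  d4:2  d5:0  d6:0  d7:0  d8:0.
Shift Job 3→5, Job 4→2, Job 5→3.
Schedule Job 1@1, Job 2@1, Job 3@5, Job 4@2, Job 5@3: d1:4  d2:4  d3:4  d4:4  d5:5  d6:5  d7:0  d8:0 — peak 5.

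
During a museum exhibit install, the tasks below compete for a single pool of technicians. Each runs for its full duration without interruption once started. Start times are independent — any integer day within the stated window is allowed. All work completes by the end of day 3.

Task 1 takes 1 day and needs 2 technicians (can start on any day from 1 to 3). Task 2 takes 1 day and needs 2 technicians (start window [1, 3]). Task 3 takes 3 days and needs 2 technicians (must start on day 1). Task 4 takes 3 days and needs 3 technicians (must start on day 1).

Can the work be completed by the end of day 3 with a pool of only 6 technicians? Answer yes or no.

Total technician-days = 19; over 3 days the average is 19/3 > 6, so some day must exceed 6.

no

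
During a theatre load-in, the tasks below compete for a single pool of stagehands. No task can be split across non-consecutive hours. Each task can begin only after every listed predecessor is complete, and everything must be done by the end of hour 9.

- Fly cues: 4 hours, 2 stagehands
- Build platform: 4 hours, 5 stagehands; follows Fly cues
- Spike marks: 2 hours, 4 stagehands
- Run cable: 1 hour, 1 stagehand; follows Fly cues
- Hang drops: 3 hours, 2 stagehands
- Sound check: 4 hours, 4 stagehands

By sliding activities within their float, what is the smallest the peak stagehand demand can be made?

Early-start (Fly cues@1, Build platform@5, Spike marks@1, Run cable@5, Hang drops@1, Sound check@1) gives peak 12: h1:12  h2:12  h3:8  h4:6  h5:6  h6:5  h7:5  h8:5  h9:0.
Shift Sound check→6.
Schedule Fly cues@1, Build platform@5, Spike marks@1, Run cable@5, Hang drops@1, Sound check@6: h1:8  h2:8  h3:4  h4:2  h5:6  h6:9  h7:9  h8:9  h9:4 — peak 9.

9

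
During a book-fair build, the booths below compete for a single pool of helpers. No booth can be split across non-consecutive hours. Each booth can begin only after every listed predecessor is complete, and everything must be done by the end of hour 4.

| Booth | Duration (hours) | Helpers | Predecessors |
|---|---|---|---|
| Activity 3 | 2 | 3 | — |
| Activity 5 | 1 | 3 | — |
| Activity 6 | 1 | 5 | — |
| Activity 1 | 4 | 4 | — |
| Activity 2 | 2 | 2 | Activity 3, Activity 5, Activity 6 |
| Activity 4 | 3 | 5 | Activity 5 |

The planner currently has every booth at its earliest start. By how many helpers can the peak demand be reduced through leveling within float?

Early-start peak: h1:15  h2:12  h3:11  h4:11 ⇒ 15.
Leveled (Activity 3@1, Activity 5@1, Activity 6@1, Activity 1@1, Activity 2@3, Activity 4@2): h1:15  h2:12  h3:11  h4:11 ⇒ 15.
Reduction 15 − 15 = 0.

0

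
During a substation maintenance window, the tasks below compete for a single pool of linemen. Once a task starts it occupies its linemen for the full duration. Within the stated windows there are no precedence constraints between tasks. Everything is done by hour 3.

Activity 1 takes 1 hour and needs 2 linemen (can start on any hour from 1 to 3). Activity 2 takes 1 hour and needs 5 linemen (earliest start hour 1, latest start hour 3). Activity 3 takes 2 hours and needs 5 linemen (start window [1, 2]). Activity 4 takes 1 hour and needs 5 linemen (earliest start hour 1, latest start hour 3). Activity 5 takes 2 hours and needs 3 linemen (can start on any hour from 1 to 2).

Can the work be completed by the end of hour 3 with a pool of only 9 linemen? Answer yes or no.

Total lineman-hours = 28; over 3 hours the average is 28/3 > 9, so some hour must exceed 9.

no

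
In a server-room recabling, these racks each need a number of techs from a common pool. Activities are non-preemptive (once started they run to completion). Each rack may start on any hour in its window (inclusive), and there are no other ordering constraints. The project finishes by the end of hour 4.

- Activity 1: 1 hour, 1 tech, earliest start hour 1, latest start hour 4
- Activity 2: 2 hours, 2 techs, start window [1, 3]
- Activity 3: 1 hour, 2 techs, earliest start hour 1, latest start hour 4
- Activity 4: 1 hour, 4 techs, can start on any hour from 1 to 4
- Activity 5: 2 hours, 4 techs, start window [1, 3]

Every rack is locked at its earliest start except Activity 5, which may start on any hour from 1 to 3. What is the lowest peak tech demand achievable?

Activity 5@1: h1:13  h2:6  h3:0  h4:0 → peak 13
Activity 5@2: h1:9  h2:6  h3:4  h4:0 → peak 9
Activity 5@3: h1:9  h2:2  h3:4  h4:4 → peak 9
Best is Activity 5@2, peak 9.

9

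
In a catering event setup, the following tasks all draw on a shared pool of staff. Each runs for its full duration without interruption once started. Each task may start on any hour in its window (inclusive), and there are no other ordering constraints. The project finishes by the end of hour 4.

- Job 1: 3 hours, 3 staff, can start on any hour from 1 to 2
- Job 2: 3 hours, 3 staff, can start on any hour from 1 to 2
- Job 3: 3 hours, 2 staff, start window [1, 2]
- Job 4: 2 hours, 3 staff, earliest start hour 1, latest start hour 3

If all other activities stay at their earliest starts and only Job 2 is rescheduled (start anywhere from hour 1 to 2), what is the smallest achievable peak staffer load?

Job 2@1: h1:11  h2:11  h3:8  h4:0 → peak 11
Job 2@2: h1:8  h2:11  h3:8  h4:3 → peak 11
Best is Job 2@1, peak 11.

11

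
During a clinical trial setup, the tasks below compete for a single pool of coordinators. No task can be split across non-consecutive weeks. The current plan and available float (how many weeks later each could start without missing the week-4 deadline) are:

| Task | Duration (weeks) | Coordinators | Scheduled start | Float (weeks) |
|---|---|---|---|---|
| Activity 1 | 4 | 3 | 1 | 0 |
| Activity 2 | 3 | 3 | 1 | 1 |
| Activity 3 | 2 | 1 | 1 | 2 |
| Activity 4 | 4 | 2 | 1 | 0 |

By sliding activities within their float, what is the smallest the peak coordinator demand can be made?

9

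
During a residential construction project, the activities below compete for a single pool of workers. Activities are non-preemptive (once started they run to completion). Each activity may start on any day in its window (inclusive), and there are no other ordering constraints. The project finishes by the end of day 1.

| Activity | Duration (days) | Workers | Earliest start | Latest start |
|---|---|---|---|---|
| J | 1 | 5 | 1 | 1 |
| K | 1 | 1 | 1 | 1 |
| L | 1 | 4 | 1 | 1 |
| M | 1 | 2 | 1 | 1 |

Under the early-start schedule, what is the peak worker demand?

12

Early-start schedule: J@1, K@1, L@1, M@1.
Load per day: day 1: 12.
Peak is 12.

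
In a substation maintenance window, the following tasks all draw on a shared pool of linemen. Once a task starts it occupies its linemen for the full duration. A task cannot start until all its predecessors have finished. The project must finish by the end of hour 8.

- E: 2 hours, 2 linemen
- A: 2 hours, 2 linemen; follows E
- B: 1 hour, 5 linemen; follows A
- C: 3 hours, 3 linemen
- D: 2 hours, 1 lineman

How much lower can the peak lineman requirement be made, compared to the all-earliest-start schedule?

Early-start peak: h1:6  h2:6  h3:5  h4:2  h5:5  h6:0  h7:0  h8:0 ⇒ 6.
Leveled (E@1, A@3, B@5, C@1, D@6): h1:5  h2:5  h3:5  h4:2  h5:5  h6:1  h7:1  h8:0 ⇒ 5.
Reduction 6 − 5 = 1.

1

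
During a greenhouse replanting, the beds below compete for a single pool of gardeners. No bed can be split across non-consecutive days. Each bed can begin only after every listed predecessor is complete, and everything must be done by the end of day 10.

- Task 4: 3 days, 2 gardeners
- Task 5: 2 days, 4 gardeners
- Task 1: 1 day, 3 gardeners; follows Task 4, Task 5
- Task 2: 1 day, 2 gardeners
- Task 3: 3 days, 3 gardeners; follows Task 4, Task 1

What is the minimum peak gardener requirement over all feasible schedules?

Early-start (Task 4@1, Task 5@1, Task 1@4, Task 2@1, Task 3@5) gives peak 8: d1:8  d2:6  d3:2  d4:3  d5:3  d6:3  d7:3  d8:0  d9:0  d10:0.
Shift Task 5→4, Task 1→6, Task 3→7.
Schedule Task 4@1, Task 5@4, Task 1@6, Task 2@1, Task 3@7: d1:4  d2:2  d3:2  d4:4  d5:4  d6:3  d7:3  d8:3  d9:3  d10:0 — peak 4.

4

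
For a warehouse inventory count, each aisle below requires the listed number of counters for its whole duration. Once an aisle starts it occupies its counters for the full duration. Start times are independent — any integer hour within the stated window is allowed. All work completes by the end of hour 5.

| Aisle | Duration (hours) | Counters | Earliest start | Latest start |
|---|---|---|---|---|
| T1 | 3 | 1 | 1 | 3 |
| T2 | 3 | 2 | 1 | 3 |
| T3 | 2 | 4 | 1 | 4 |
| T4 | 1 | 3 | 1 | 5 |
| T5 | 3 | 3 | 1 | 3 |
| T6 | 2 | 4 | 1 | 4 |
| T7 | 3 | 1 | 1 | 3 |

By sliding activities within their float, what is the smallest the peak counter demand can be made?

Early-start (T1@1, T2@1, T3@1, T4@1, T5@1, T6@1, T7@1) gives peak 18: h1:18  h2:15  h3:7  h4:0  h5:0.
Shift T3→4, T6→4, T7→2.
Schedule T1@1, T2@1, T3@4, T4@1, T5@1, T6@4, T7@2: h1:9  h2:7  h3:7  h4:9  h5:8 — peak 9.

9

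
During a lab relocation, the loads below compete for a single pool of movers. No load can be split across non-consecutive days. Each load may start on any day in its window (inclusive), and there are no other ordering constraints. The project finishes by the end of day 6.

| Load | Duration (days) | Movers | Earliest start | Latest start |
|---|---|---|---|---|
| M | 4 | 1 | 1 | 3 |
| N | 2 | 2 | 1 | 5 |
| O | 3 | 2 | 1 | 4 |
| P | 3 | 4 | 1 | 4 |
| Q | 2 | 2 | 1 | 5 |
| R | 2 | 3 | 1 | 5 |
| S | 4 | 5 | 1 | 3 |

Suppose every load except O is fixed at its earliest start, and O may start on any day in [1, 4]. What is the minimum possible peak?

O@1: d1:19  d2:19  d3:12  d4:6  d5:0  d6:0 → peak 19
O@2: d1:17  d2:19  d3:12  d4:8  d5:0  d6:0 → peak 19
O@3: d1:17  d2:17  d3:12  d4:8  d5:2  d6:0 → peak 17
O@4: d1:17  d2:17  d3:10  d4:8  d5:2  d6:2 → peak 17
Best is O@3, peak 17.

17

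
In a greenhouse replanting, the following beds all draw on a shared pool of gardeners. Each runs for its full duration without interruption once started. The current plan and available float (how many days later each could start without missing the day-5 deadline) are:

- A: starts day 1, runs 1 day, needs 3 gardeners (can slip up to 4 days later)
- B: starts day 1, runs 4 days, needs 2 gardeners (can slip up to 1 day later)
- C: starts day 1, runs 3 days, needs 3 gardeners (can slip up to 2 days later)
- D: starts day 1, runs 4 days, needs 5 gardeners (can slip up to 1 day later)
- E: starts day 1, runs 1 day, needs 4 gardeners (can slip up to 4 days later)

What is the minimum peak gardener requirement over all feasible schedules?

10

Early-start (A@1, B@1, C@1, D@1, E@1) gives peak 17: d1:17  d2:10  d3:10  d4:7  d5:0.
Shift D→2, E→5.
Schedule A@1, B@1, C@1, D@2, E@5: d1:8  d2:10  d3:10  d4:7  d5:9 — peak 10.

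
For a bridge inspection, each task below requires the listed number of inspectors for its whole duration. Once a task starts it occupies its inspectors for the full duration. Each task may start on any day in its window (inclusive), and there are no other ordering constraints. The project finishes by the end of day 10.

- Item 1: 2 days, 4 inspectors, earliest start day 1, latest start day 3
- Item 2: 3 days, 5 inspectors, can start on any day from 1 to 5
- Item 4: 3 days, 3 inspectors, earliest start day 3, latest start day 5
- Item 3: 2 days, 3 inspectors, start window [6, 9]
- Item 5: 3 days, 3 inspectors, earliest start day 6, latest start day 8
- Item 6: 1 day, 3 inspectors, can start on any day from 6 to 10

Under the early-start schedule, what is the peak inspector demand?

Early-start schedule: Item 1@1, Item 2@1, Item 4@3, Item 3@6, Item 5@6, Item 6@6.
Load per day: day 1: 9, day 2: 9, day 3: 8, day 4: 3, day 5: 3, day 6: 9, day 7: 6, day 8: 3, day 9: 0, day 10: 0.
Peak is 9.

9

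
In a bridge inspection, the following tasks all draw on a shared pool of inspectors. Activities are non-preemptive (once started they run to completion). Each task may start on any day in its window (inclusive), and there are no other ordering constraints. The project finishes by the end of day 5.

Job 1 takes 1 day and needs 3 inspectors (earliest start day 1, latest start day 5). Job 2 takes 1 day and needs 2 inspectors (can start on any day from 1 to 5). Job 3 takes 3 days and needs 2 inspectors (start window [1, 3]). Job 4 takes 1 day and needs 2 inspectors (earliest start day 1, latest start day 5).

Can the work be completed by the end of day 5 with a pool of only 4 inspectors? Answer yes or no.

yes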